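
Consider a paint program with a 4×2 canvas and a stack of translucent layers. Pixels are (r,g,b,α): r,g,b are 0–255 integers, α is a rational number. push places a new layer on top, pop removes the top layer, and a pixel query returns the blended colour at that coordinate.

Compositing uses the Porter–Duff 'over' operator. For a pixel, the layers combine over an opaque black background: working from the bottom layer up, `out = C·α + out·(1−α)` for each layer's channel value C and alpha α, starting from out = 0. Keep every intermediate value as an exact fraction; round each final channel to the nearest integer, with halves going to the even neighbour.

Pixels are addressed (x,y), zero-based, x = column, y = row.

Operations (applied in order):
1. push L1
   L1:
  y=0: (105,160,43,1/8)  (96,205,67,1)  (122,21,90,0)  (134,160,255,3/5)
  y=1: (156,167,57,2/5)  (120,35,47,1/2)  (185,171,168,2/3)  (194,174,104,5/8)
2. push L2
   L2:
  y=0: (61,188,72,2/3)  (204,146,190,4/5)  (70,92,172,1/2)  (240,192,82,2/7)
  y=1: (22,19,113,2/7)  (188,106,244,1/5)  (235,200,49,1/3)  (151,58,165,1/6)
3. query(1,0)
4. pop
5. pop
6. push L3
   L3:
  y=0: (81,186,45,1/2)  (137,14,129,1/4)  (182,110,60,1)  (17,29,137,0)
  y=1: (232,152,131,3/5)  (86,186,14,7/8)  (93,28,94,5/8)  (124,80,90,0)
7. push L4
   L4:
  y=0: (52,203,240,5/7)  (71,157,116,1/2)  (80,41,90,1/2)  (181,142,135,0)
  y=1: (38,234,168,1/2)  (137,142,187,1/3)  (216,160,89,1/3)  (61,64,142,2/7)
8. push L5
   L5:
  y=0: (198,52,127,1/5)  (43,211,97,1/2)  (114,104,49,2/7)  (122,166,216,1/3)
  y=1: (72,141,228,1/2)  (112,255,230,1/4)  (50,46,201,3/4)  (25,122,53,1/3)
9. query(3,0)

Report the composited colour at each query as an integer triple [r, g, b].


query (1,0) [L1,L2] — begin 0,0,0
L1 α=1: [96, 205, 67]
L2 α=4/5: [912/5, 789/5, 827/5]
→ [182, 158, 165]

(3,0) stack=L3,L4,L5; from [0,0,0]:
L3 α=0: [0, 0, 0]
L4 α=0: [0, 0, 0]
L5 α=1/3: [122/3, 166/3, 72]
rounded: [41, 55, 72]


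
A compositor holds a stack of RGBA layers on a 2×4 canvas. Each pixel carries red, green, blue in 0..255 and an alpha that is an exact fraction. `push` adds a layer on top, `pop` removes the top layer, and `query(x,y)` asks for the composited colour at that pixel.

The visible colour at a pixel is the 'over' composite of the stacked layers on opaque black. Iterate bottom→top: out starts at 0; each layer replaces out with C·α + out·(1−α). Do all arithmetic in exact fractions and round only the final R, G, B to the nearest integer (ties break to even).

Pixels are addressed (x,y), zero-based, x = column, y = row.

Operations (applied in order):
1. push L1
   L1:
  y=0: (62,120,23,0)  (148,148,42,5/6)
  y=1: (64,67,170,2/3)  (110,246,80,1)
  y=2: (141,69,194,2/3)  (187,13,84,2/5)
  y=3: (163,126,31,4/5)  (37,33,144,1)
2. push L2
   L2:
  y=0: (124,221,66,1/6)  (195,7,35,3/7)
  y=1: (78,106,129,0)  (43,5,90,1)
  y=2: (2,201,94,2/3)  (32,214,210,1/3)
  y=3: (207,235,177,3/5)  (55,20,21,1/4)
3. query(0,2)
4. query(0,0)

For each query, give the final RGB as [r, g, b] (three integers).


query (0,2) [L1,L2] — begin 0,0,0
+L1 (α=2/3) → [94, 46, 388/3]
+L2 (α=2/3) → [98/3, 448/3, 952/9]
= [33, 149, 106]

query (0,0) [L1,L2] — begin 0,0,0
+L1 (α=0) → [0, 0, 0]
+L2 (α=1/6) → [62/3, 221/6, 11]
= [21, 37, 11]


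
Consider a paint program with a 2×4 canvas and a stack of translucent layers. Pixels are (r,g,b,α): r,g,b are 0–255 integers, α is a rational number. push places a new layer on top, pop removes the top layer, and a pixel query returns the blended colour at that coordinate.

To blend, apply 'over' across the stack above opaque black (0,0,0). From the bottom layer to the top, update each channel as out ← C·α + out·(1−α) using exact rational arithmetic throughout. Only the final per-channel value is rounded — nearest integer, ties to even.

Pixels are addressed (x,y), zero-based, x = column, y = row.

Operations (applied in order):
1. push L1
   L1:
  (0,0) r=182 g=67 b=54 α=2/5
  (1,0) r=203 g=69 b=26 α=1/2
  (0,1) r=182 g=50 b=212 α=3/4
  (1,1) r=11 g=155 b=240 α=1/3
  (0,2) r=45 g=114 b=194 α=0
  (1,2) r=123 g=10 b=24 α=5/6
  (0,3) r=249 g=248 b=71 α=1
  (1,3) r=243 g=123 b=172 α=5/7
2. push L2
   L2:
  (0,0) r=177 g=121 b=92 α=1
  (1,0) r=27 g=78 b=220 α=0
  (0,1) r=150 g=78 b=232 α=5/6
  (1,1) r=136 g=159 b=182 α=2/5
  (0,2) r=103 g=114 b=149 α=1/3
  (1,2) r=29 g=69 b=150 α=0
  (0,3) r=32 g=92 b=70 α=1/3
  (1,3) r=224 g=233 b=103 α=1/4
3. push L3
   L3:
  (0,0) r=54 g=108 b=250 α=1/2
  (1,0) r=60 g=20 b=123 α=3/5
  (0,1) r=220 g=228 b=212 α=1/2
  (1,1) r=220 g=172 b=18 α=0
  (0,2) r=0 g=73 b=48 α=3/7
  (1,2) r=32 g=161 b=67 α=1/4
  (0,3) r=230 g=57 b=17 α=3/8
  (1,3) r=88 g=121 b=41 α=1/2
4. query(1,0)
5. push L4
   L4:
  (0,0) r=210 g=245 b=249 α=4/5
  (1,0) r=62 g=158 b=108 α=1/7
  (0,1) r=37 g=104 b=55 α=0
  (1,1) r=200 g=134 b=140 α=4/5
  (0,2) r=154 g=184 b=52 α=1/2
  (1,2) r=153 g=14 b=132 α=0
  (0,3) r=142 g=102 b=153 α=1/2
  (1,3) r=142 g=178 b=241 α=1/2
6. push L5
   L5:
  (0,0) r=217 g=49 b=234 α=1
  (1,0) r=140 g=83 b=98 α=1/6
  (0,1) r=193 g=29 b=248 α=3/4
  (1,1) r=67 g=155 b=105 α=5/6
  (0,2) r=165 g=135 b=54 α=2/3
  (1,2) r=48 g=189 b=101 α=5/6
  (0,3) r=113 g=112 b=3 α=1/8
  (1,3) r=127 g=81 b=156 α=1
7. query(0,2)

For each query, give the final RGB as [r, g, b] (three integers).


at x=1,y=0 over L1,L2,L3:
+L1 (α=1/2) → [203/2, 69/2, 13]
+L2 (α=0) → [203/2, 69/2, 13]
+L3 (α=3/5) → [383/5, 129/5, 79]
= [77, 26, 79]

(0,2) stack=L1,L2,L3,L4,L5; from [0,0,0]:
after L1 α=0: [0, 0, 0]
after L2 α=1/3: [103/3, 38, 149/3]
after L3 α=3/7: [412/21, 53, 1028/21]
after L4 α=1/2: [1823/21, 237/2, 1060/21]
after L5 α=2/3: [8753/63, 259/2, 3328/63]
rounded: [139, 130, 53]


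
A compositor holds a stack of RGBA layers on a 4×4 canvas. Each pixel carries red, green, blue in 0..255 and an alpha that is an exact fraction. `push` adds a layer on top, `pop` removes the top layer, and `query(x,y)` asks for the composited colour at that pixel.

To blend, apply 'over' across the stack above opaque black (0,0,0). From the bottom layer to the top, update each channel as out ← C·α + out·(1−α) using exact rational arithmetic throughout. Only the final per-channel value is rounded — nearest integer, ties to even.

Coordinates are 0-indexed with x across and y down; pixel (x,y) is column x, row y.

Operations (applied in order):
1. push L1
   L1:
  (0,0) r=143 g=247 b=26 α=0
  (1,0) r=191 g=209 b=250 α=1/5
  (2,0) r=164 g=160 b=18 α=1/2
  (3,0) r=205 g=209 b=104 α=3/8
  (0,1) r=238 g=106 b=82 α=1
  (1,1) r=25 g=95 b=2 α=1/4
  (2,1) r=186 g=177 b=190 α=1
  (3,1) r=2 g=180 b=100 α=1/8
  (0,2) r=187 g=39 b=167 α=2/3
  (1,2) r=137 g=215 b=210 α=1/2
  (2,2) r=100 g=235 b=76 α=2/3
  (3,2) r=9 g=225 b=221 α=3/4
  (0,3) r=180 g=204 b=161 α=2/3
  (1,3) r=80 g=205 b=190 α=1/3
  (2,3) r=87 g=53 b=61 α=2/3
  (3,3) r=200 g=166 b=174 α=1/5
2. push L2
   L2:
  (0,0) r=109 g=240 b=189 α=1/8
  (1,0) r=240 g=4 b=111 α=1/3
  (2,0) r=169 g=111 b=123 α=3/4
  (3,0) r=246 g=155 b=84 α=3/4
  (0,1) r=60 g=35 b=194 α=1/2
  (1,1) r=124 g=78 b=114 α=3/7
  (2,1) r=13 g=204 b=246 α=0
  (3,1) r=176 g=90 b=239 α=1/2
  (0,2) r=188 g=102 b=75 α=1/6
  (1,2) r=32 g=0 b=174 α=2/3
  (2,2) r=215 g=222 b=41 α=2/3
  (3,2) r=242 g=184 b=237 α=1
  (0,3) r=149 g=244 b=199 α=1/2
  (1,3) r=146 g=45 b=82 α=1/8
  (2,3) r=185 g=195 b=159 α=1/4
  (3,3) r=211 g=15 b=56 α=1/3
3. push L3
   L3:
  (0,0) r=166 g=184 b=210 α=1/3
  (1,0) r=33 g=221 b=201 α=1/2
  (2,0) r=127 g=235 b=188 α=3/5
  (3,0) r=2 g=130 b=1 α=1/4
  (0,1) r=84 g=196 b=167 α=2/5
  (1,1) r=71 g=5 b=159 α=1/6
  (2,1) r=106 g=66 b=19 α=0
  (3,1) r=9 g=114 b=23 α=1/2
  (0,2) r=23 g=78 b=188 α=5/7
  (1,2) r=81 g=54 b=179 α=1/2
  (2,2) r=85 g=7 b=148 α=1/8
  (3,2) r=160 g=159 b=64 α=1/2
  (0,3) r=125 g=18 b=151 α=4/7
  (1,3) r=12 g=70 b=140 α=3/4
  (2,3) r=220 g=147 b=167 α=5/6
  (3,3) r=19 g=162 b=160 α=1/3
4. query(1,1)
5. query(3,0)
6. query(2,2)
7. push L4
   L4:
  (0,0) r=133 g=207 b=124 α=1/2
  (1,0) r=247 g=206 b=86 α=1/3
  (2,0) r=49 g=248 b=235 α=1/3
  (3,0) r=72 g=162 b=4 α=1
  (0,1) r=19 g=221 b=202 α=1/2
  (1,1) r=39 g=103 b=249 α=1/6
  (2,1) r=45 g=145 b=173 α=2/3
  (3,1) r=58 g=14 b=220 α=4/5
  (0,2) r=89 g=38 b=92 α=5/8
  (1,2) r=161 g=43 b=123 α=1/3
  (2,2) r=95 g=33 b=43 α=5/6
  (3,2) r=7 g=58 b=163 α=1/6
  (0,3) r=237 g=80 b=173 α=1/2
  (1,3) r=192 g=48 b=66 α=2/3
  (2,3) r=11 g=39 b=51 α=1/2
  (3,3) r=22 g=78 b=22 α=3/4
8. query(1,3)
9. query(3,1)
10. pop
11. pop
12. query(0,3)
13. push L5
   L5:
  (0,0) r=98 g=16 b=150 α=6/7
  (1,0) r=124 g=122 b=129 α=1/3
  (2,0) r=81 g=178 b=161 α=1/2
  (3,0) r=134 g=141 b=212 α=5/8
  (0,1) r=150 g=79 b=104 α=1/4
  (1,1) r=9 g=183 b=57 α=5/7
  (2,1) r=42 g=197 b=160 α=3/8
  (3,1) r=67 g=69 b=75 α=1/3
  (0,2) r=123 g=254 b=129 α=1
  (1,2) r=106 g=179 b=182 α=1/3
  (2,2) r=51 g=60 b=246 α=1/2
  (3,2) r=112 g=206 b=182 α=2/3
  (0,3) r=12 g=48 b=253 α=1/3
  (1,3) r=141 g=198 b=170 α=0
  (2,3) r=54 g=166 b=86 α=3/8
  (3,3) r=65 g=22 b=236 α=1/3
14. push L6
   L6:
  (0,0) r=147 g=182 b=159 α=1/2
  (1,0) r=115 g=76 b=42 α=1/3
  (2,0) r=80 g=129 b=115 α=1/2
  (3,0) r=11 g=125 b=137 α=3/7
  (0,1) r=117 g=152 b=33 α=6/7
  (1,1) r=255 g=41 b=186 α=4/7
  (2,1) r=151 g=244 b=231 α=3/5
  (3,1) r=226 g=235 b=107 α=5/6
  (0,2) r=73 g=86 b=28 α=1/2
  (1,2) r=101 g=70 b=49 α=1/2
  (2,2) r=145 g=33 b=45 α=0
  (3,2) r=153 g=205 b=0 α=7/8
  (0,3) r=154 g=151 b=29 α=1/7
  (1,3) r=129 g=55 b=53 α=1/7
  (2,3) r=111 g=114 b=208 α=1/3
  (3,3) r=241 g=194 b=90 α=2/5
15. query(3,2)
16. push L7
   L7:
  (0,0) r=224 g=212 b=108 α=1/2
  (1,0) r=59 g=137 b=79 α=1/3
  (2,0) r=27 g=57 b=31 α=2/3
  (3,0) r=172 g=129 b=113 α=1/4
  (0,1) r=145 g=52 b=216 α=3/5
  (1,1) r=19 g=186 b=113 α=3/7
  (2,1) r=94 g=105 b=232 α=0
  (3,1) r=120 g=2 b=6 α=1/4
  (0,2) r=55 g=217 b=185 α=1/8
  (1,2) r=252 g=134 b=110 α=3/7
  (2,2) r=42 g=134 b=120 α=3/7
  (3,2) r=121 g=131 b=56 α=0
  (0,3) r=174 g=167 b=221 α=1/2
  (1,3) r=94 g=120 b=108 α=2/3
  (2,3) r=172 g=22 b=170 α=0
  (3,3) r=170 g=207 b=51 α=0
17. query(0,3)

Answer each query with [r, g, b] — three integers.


at x=1,y=1 over L1,L2,L3:
after L1 α=1/4: [25/4, 95/4, 1/2]
after L2 α=3/7: [397/7, 47, 344/7]
after L3 α=1/6: [1241/21, 40, 2833/42]
rounded: [59, 40, 67]

at x=3,y=0 over L1,L2,L3:
+L1 (α=3/8) → [615/8, 627/8, 39]
+L2 (α=3/4) → [6519/32, 4347/32, 291/4]
+L3 (α=1/4) → [19621/128, 17201/128, 877/16]
= [153, 134, 55]

query (2,2) [L1,L2,L3] — begin 0,0,0
after L1 α=2/3: [200/3, 470/3, 152/3]
after L2 α=2/3: [1490/9, 1802/9, 398/9]
after L3 α=1/8: [11195/72, 12677/72, 2059/36]
= [155, 176, 57]

at x=1,y=3 over L1,L2,L3,L4:
+L1 (α=1/3) → [80/3, 205/3, 190/3]
+L2 (α=1/8) → [499/12, 785/12, 197/3]
+L3 (α=3/4) → [931/48, 3305/48, 1457/12]
+L4 (α=2/3) → [19363/144, 7913/144, 3041/36]
→ [134, 55, 84]

query (3,1) [L1,L2,L3,L4] — begin 0,0,0
after L1 α=1/8: [1/4, 45/2, 25/2]
after L2 α=1/2: [705/8, 225/4, 503/4]
after L3 α=1/2: [777/16, 681/8, 595/8]
after L4 α=4/5: [4489/80, 1129/40, 1527/8]
rounded: [56, 28, 191]

query (0,3) [L1,L2] — begin 0,0,0
L1 α=2/3: [120, 136, 322/3]
L2 α=1/2: [269/2, 190, 919/6]
rounded: [134, 190, 153]

at x=3,y=2 over L1,L2,L5,L6:
+L1 (α=3/4) → [27/4, 675/4, 663/4]
+L2 (α=1) → [242, 184, 237]
+L5 (α=2/3) → [466/3, 596/3, 601/3]
+L6 (α=7/8) → [3679/24, 4901/24, 601/24]
→ [153, 204, 25]

query (0,3) [L1,L2,L5,L6,L7] — begin 0,0,0
L1 α=2/3: [120, 136, 322/3]
L2 α=1/2: [269/2, 190, 919/6]
L5 α=1/3: [281/3, 428/3, 1678/9]
L6 α=1/7: [716/7, 1007/7, 3443/21]
L7 α=1/2: [967/7, 1088/7, 4042/21]
rounded: [138, 155, 192]


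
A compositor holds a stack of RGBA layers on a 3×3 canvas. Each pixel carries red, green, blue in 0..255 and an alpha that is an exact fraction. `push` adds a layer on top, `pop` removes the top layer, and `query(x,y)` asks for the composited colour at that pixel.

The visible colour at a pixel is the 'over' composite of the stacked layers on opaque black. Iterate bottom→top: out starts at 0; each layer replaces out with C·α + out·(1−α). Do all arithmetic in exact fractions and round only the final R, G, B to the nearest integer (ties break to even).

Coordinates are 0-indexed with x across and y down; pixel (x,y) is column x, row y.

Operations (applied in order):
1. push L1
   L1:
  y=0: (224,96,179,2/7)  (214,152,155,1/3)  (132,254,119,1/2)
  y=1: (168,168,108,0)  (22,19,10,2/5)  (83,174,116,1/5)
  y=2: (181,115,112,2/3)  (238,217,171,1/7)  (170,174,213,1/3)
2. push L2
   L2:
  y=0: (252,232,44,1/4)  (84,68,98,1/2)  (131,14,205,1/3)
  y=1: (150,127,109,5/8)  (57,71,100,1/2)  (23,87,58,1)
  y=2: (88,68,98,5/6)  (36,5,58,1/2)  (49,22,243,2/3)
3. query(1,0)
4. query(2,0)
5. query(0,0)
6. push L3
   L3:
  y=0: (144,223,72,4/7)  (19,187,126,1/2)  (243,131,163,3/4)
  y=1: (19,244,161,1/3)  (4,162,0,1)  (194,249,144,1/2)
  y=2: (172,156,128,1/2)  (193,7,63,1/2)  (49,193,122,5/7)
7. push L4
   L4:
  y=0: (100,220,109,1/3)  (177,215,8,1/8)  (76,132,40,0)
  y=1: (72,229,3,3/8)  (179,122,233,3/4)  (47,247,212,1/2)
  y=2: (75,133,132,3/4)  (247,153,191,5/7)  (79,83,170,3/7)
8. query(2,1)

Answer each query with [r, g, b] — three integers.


(1,0) stack=L1,L2; from [0,0,0]:
L1 α=1/3: [214/3, 152/3, 155/3]
L2 α=1/2: [233/3, 178/3, 449/6]
= [78, 59, 75]

query (2,0) [L1,L2] — begin 0,0,0
after L1 α=1/2: [66, 127, 119/2]
after L2 α=1/3: [263/3, 268/3, 108]
→ [88, 89, 108]

at x=0,y=0 over L1,L2:
after L1 α=2/7: [64, 192/7, 358/7]
after L2 α=1/4: [111, 550/7, 691/14]
rounded: [111, 79, 49]

query (2,1) [L1,L2,L3,L4] — begin 0,0,0
L1 α=1/5: [83/5, 174/5, 116/5]
L2 α=1: [23, 87, 58]
L3 α=1/2: [217/2, 168, 101]
L4 α=1/2: [311/4, 415/2, 313/2]
rounded: [78, 208, 156]


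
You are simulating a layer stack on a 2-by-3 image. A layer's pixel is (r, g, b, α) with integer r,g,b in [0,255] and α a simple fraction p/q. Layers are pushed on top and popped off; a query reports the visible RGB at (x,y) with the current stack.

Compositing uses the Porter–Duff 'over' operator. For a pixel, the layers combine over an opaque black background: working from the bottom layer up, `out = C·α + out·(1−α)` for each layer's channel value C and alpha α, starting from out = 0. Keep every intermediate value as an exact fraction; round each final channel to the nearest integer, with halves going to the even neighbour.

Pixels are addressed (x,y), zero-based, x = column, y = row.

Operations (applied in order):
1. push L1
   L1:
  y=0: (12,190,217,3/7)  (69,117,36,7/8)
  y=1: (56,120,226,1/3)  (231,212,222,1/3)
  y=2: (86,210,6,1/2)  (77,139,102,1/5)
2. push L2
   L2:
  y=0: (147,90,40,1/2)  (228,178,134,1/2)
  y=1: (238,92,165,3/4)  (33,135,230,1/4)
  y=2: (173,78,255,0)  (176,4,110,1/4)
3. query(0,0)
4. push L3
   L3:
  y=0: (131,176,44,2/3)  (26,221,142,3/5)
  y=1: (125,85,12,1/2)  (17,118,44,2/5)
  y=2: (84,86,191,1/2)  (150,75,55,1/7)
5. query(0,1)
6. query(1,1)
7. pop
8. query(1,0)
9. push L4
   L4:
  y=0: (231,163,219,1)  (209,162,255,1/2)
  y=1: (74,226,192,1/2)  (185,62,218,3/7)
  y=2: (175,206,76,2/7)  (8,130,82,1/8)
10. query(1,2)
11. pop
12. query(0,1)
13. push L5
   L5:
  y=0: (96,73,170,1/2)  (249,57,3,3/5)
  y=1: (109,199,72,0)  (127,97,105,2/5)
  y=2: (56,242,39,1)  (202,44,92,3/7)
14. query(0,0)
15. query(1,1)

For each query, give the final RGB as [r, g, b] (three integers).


at x=0,y=0 over L1,L2:
after L1 α=3/7: [36/7, 570/7, 93]
after L2 α=1/2: [1065/14, 600/7, 133/2]
→ [76, 86, 66]

query (0,1) [L1,L2,L3] — begin 0,0,0
after L1 α=1/3: [56/3, 40, 226/3]
after L2 α=3/4: [1099/6, 79, 1711/12]
after L3 α=1/2: [1849/12, 82, 1855/24]
= [154, 82, 77]

at x=1,y=1 over L1,L2,L3:
+L1 (α=1/3) → [77, 212/3, 74]
+L2 (α=1/4) → [66, 347/4, 113]
+L3 (α=2/5) → [232/5, 397/4, 427/5]
= [46, 99, 85]

query (1,0) [L1,L2] — begin 0,0,0
after L1 α=7/8: [483/8, 819/8, 63/2]
after L2 α=1/2: [2307/16, 2243/16, 331/4]
→ [144, 140, 83]

query (1,2) [L1,L2,L4] — begin 0,0,0
L1 α=1/5: [77/5, 139/5, 102/5]
L2 α=1/4: [1111/20, 437/20, 214/5]
L4 α=1/8: [7937/160, 5659/160, 477/10]
= [50, 35, 48]

(0,1) stack=L1,L2; from [0,0,0]:
+L1 (α=1/3) → [56/3, 40, 226/3]
+L2 (α=3/4) → [1099/6, 79, 1711/12]
rounded: [183, 79, 143]

query (0,0) [L1,L2,L5] — begin 0,0,0
L1 α=3/7: [36/7, 570/7, 93]
L2 α=1/2: [1065/14, 600/7, 133/2]
L5 α=1/2: [2409/28, 1111/14, 473/4]
= [86, 79, 118]

(1,1) stack=L1,L2,L5; from [0,0,0]:
L1 α=1/3: [77, 212/3, 74]
L2 α=1/4: [66, 347/4, 113]
L5 α=2/5: [452/5, 1817/20, 549/5]
rounded: [90, 91, 110]


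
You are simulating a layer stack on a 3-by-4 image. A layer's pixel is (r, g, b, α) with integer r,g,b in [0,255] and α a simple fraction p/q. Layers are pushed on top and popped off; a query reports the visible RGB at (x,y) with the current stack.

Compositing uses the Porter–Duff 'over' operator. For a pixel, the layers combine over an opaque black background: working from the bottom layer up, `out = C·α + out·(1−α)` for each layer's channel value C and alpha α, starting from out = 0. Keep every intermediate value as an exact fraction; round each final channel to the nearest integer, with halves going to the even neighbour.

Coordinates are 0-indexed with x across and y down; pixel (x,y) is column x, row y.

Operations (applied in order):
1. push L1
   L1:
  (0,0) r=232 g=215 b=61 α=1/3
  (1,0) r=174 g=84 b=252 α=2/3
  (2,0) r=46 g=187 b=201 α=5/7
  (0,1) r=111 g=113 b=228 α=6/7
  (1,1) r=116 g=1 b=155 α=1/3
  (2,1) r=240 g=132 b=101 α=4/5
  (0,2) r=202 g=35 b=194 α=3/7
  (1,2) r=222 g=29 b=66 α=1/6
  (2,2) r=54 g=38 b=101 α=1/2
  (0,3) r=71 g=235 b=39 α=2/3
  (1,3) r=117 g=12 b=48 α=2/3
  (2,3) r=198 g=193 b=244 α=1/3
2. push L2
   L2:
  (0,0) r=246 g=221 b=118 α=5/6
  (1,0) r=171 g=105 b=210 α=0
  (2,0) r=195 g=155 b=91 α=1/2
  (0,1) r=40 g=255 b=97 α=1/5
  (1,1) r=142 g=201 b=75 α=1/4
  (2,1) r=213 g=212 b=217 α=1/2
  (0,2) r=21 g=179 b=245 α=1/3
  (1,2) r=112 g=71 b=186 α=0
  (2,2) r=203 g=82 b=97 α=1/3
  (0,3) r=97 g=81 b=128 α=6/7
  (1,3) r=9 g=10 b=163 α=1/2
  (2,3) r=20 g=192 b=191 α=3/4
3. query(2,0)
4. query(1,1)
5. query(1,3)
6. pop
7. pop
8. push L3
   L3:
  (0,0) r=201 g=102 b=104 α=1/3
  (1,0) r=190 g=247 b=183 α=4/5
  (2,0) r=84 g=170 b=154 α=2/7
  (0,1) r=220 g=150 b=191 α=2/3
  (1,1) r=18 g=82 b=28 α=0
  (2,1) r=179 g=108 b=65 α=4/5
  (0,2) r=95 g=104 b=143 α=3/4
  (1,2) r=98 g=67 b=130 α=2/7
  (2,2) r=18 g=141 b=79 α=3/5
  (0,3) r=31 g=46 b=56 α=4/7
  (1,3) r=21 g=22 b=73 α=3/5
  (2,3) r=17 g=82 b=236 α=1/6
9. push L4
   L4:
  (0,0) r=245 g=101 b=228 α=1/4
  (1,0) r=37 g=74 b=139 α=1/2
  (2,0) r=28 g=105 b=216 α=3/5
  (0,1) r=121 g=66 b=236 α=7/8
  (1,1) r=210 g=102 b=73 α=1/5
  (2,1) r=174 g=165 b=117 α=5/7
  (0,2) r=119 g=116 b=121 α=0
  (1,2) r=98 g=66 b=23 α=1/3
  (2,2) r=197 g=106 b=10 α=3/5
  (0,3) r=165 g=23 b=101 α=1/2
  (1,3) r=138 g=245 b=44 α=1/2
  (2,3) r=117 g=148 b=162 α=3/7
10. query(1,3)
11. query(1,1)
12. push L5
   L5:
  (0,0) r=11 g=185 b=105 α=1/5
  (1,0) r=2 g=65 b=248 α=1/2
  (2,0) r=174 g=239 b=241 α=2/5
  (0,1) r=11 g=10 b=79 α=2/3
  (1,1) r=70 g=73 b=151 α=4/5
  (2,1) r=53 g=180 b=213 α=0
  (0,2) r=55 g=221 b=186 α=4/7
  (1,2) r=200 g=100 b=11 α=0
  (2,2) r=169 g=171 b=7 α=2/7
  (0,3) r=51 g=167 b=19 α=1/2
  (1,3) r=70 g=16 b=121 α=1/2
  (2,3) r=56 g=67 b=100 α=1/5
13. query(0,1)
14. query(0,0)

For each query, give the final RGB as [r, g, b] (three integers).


at x=2,y=0 over L1,L2:
L1 α=5/7: [230/7, 935/7, 1005/7]
L2 α=1/2: [1595/14, 1010/7, 821/7]
= [114, 144, 117]

at x=1,y=1 over L1,L2:
L1 α=1/3: [116/3, 1/3, 155/3]
L2 α=1/4: [129/2, 101/2, 115/2]
→ [64, 50, 58]

query (1,3) [L1,L2] — begin 0,0,0
after L1 α=2/3: [78, 8, 32]
after L2 α=1/2: [87/2, 9, 195/2]
rounded: [44, 9, 98]

(1,3) stack=L3,L4; from [0,0,0]:
+L3 (α=3/5) → [63/5, 66/5, 219/5]
+L4 (α=1/2) → [753/10, 1291/10, 439/10]
= [75, 129, 44]

query (1,1) [L3,L4] — begin 0,0,0
+L3 (α=0) → [0, 0, 0]
+L4 (α=1/5) → [42, 102/5, 73/5]
= [42, 20, 15]

query (0,1) [L3,L4,L5] — begin 0,0,0
+L3 (α=2/3) → [440/3, 100, 382/3]
+L4 (α=7/8) → [2981/24, 281/4, 2669/12]
+L5 (α=2/3) → [3509/72, 361/12, 4565/36]
rounded: [49, 30, 127]

(0,0) stack=L3,L4,L5; from [0,0,0]:
+L3 (α=1/3) → [67, 34, 104/3]
+L4 (α=1/4) → [223/2, 203/4, 83]
+L5 (α=1/5) → [457/5, 388/5, 437/5]
rounded: [91, 78, 87]


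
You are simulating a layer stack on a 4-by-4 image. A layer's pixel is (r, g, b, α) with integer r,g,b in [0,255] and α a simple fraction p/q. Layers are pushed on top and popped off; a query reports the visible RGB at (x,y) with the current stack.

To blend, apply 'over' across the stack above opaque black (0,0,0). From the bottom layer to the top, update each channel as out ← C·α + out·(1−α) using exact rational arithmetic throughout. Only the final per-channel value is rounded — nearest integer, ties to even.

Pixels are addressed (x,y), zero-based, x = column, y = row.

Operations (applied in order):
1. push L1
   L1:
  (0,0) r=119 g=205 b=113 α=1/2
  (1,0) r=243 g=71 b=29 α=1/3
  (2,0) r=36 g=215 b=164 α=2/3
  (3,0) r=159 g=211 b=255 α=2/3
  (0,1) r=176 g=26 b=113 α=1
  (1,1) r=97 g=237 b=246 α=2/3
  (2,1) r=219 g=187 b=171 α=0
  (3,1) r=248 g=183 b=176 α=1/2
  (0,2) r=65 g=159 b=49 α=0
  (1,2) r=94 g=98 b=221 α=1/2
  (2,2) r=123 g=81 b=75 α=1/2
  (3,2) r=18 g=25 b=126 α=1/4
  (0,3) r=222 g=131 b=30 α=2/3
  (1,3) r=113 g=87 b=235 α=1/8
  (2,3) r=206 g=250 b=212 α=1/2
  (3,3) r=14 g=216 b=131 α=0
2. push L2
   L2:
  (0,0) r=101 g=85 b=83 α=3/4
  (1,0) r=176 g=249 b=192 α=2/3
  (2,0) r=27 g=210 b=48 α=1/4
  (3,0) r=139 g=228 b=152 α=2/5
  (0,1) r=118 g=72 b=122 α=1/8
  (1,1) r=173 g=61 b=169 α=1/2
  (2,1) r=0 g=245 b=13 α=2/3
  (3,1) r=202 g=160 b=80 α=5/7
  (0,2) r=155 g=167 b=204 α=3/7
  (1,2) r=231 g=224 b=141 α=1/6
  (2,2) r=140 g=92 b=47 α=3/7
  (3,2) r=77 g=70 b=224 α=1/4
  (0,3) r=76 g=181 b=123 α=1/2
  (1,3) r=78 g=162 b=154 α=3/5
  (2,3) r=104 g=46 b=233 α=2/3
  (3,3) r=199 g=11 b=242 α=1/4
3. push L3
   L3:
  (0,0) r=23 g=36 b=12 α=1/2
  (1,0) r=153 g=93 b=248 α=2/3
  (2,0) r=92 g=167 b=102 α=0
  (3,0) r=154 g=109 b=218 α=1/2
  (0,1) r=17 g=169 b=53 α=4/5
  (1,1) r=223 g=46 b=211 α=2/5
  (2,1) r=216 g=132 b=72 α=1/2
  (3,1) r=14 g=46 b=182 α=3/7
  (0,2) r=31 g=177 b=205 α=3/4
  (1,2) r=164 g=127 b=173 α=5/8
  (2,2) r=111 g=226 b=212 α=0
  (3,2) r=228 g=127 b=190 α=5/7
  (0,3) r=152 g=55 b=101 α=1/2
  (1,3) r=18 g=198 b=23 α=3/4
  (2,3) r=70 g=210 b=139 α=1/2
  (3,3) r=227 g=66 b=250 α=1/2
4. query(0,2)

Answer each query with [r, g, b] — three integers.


at x=0,y=2 over L1,L2,L3:
+L1 (α=0) → [0, 0, 0]
+L2 (α=3/7) → [465/7, 501/7, 612/7]
+L3 (α=3/4) → [279/7, 2109/14, 4917/28]
rounded: [40, 151, 176]


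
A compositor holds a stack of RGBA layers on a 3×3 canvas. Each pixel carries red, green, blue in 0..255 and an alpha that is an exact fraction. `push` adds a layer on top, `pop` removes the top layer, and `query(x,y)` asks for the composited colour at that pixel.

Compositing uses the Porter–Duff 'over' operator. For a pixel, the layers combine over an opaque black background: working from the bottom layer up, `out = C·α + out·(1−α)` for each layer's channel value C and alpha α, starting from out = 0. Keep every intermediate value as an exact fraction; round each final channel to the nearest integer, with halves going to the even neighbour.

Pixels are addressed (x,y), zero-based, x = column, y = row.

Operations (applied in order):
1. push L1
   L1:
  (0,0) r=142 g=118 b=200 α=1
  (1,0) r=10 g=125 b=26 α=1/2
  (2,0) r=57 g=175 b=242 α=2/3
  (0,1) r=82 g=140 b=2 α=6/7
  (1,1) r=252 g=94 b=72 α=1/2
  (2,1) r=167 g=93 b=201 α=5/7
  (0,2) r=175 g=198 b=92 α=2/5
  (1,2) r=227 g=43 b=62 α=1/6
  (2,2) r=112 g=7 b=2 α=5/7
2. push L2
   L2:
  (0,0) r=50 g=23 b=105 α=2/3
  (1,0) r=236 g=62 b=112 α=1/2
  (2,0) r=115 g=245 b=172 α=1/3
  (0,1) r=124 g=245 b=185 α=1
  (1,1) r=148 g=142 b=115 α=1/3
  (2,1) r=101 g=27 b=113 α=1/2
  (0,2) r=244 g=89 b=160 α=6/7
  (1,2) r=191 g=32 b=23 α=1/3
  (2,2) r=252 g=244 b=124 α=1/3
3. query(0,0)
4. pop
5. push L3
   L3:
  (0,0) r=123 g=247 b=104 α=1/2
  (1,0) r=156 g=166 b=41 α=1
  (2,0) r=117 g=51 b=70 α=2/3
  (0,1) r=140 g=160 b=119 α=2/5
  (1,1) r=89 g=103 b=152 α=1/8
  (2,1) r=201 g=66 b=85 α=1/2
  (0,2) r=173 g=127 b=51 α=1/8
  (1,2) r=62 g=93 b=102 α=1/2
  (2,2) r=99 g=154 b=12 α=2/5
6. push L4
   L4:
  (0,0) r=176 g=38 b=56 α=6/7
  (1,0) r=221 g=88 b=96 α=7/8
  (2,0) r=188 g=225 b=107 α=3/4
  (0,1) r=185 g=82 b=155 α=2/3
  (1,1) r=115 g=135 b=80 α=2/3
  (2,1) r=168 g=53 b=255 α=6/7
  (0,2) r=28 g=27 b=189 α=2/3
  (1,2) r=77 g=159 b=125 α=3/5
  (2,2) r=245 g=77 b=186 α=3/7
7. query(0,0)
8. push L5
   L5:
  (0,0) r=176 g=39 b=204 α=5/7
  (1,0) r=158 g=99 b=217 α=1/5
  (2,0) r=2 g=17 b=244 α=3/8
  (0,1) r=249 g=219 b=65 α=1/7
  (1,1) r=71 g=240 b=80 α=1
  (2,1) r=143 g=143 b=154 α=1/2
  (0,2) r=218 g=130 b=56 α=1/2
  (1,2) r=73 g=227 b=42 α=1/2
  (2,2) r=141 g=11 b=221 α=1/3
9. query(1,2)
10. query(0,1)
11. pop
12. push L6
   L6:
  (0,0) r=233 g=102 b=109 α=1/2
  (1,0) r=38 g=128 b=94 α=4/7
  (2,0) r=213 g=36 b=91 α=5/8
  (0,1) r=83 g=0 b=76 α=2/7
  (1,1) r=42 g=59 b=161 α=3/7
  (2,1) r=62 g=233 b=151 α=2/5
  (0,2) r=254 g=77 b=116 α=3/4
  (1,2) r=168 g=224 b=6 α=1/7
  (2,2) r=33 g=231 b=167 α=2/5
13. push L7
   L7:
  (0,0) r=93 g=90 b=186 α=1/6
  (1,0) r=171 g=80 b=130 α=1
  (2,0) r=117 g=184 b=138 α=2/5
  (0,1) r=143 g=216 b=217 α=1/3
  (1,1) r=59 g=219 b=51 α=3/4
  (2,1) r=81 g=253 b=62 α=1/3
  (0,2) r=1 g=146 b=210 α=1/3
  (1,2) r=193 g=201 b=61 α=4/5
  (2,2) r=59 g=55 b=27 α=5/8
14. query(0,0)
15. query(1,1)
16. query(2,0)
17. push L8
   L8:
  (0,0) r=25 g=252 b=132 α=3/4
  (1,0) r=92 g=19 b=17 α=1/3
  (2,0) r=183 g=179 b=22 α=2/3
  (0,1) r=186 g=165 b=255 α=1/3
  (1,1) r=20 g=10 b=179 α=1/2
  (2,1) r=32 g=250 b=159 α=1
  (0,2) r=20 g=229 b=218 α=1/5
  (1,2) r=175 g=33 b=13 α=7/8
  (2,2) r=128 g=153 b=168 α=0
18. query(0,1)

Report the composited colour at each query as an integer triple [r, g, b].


at x=0,y=0 over L1,L2:
+L1 (α=1) → [142, 118, 200]
+L2 (α=2/3) → [242/3, 164/3, 410/3]
rounded: [81, 55, 137]

query (0,0) [L1,L3,L4] — begin 0,0,0
after L1 α=1: [142, 118, 200]
after L3 α=1/2: [265/2, 365/2, 152]
after L4 α=6/7: [2377/14, 821/14, 488/7]
rounded: [170, 59, 70]

(1,2) stack=L1,L3,L4,L5; from [0,0,0]:
after L1 α=1/6: [227/6, 43/6, 31/3]
after L3 α=1/2: [599/12, 601/12, 337/6]
after L4 α=3/5: [397/6, 3463/30, 1462/15]
after L5 α=1/2: [835/12, 10273/60, 1046/15]
= [70, 171, 70]

at x=0,y=1 over L1,L3,L4,L5:
after L1 α=6/7: [492/7, 120, 12/7]
after L3 α=2/5: [3436/35, 136, 1702/35]
after L4 α=2/3: [5462/35, 100, 4184/35]
after L5 α=1/7: [41487/245, 117, 27379/245]
rounded: [169, 117, 112]

(0,0) stack=L1,L3,L4,L6,L7; from [0,0,0]:
+L1 (α=1) → [142, 118, 200]
+L3 (α=1/2) → [265/2, 365/2, 152]
+L4 (α=6/7) → [2377/14, 821/14, 488/7]
+L6 (α=1/2) → [5639/28, 2249/28, 1251/14]
+L7 (α=1/6) → [30799/168, 13765/168, 2953/28]
rounded: [183, 82, 105]

query (1,1) [L1,L3,L4,L6,L7] — begin 0,0,0
after L1 α=1/2: [126, 47, 36]
after L3 α=1/8: [971/8, 54, 101/2]
after L4 α=2/3: [937/8, 108, 421/6]
after L6 α=3/7: [1189/14, 87, 2291/21]
after L7 α=3/4: [3667/56, 186, 1376/21]
→ [65, 186, 66]

at x=2,y=0 over L1,L3,L4,L6,L7:
+L1 (α=2/3) → [38, 350/3, 484/3]
+L3 (α=2/3) → [272/3, 656/9, 904/9]
+L4 (α=3/4) → [491/3, 6731/36, 3793/36]
+L6 (α=5/8) → [389/2, 8891/96, 9253/96]
+L7 (α=2/5) → [327/2, 20667/160, 3617/32]
→ [164, 129, 113]

(0,1) stack=L1,L3,L4,L6,L7,L8; from [0,0,0]:
after L1 α=6/7: [492/7, 120, 12/7]
after L3 α=2/5: [3436/35, 136, 1702/35]
after L4 α=2/3: [5462/35, 100, 4184/35]
after L6 α=2/7: [6624/49, 500/7, 5248/49]
after L7 α=1/3: [20255/147, 2512/21, 7043/49]
after L8 α=1/3: [67852/441, 8489/63, 26581/147]
= [154, 135, 181]


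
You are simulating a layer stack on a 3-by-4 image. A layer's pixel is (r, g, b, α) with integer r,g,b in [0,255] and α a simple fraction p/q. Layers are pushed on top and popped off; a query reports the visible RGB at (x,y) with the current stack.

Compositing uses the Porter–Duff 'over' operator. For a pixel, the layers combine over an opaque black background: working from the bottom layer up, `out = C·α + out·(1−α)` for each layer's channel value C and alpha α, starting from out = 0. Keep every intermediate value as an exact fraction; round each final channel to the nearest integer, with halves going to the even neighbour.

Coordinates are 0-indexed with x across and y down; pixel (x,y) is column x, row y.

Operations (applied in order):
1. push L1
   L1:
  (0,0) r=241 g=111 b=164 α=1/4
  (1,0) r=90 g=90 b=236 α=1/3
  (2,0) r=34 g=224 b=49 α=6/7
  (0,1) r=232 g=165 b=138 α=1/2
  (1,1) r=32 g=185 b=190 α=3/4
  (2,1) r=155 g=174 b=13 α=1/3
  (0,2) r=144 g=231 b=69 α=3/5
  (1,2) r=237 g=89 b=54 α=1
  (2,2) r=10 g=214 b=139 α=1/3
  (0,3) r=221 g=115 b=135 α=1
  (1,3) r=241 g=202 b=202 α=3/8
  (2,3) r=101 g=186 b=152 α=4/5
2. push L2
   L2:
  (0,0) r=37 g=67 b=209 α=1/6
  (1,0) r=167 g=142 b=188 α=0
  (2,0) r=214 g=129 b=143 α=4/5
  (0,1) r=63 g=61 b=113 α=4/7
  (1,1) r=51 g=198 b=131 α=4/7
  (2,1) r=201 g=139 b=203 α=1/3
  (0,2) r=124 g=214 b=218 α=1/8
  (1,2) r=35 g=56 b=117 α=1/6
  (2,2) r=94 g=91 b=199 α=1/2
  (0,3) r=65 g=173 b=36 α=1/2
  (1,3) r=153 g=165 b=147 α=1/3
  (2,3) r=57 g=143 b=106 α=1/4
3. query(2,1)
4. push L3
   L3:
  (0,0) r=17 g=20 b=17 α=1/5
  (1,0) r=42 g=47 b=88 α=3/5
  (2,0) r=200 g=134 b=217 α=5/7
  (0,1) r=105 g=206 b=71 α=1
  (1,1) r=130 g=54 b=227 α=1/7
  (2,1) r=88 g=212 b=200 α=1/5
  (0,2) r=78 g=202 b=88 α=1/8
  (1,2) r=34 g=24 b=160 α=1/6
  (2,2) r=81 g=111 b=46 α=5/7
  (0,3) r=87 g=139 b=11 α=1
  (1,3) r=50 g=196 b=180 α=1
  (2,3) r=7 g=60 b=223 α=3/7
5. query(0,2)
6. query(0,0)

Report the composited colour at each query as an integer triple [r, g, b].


query (2,1) [L1,L2] — begin 0,0,0
+L1 (α=1/3) → [155/3, 58, 13/3]
+L2 (α=1/3) → [913/9, 85, 635/9]
→ [101, 85, 71]

(0,2) stack=L1,L2,L3; from [0,0,0]:
+L1 (α=3/5) → [432/5, 693/5, 207/5]
+L2 (α=1/8) → [911/10, 5921/40, 2539/40]
+L3 (α=1/8) → [7157/80, 49527/320, 21293/320]
→ [89, 155, 67]

(0,0) stack=L1,L2,L3; from [0,0,0]:
+L1 (α=1/4) → [241/4, 111/4, 41]
+L2 (α=1/6) → [451/8, 823/24, 69]
+L3 (α=1/5) → [97/2, 943/30, 293/5]
= [48, 31, 59]


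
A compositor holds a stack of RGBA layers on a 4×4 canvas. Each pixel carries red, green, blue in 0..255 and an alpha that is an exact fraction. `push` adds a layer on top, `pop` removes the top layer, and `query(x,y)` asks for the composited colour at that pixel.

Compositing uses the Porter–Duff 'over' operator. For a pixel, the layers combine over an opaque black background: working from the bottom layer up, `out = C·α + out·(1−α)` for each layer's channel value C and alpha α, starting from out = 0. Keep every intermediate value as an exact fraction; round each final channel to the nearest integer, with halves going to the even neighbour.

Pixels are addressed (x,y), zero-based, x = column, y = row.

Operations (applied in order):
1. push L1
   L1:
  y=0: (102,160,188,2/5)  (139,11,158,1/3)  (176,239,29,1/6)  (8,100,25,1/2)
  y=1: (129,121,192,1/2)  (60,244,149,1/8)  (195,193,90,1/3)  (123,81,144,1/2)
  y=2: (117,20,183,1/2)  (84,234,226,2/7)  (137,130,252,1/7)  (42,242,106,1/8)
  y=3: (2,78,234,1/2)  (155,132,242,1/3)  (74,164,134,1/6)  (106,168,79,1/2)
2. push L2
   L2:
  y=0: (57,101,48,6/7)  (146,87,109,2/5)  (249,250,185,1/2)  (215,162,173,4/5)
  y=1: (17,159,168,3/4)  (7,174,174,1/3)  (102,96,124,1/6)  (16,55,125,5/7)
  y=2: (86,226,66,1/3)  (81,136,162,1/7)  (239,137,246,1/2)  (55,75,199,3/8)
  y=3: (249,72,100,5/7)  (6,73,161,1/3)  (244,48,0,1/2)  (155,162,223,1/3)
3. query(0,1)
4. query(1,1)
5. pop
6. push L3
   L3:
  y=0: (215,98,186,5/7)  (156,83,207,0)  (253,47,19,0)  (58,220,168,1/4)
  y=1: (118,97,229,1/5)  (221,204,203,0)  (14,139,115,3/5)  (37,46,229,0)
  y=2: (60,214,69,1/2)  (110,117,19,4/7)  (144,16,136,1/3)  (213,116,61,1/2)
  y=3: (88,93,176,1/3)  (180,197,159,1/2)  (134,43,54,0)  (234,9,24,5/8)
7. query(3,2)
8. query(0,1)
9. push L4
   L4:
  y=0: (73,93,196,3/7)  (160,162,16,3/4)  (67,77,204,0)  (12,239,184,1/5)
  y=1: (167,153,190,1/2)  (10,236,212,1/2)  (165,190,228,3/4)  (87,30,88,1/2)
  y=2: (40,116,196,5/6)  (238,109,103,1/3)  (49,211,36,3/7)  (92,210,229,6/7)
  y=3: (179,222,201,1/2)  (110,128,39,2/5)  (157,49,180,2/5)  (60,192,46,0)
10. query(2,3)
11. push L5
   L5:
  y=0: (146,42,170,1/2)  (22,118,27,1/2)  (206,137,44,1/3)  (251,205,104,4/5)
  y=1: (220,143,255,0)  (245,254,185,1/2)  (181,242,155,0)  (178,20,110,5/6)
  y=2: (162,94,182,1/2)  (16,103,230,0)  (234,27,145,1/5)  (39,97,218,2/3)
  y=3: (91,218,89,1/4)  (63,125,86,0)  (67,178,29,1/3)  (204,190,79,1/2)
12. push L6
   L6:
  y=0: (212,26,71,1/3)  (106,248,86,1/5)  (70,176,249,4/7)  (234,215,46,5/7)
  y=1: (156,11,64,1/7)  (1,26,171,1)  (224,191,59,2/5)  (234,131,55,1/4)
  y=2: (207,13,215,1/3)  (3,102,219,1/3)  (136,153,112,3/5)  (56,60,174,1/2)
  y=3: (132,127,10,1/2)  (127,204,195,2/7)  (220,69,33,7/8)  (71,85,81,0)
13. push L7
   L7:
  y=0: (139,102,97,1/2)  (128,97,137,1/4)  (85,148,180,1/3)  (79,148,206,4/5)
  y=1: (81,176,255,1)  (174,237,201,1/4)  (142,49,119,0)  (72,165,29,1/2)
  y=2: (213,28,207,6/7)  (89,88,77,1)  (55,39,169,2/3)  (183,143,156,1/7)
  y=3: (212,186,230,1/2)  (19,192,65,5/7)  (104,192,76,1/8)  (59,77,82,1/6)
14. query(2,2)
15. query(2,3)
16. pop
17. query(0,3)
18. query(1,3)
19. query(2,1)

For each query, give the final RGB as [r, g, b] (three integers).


at x=0,y=1 over L1,L2:
+L1 (α=1/2) → [129/2, 121/2, 96]
+L2 (α=3/4) → [231/8, 1075/8, 150]
= [29, 134, 150]

at x=1,y=1 over L1,L2:
after L1 α=1/8: [15/2, 61/2, 149/8]
after L2 α=1/3: [22/3, 235/3, 845/12]
rounded: [7, 78, 70]

at x=3,y=2 over L1,L3:
L1 α=1/8: [21/4, 121/4, 53/4]
L3 α=1/2: [873/8, 585/8, 297/8]
= [109, 73, 37]

(0,1) stack=L1,L3; from [0,0,0]:
L1 α=1/2: [129/2, 121/2, 96]
L3 α=1/5: [376/5, 339/5, 613/5]
= [75, 68, 123]

at x=2,y=3 over L1,L3,L4:
after L1 α=1/6: [37/3, 82/3, 67/3]
after L3 α=0: [37/3, 82/3, 67/3]
after L4 α=2/5: [351/5, 36, 427/5]
rounded: [70, 36, 85]

at x=2,y=2 over L1,L3,L4,L5,L6,L7:
after L1 α=1/7: [137/7, 130/7, 36]
after L3 α=1/3: [1282/21, 124/7, 208/3]
after L4 α=3/7: [8215/147, 4927/49, 1156/21]
after L5 α=1/5: [67258/735, 21031/245, 7669/105]
after L6 α=3/5: [434396/3675, 154517/1225, 50618/525]
after L7 α=2/3: [838646/11025, 250067/3675, 228068/1575]
→ [76, 68, 145]

(2,3) stack=L1,L3,L4,L5,L6,L7; from [0,0,0]:
L1 α=1/6: [37/3, 82/3, 67/3]
L3 α=0: [37/3, 82/3, 67/3]
L4 α=2/5: [351/5, 36, 427/5]
L5 α=1/3: [1037/15, 250/3, 333/5]
L6 α=7/8: [24137/120, 1699/24, 186/5]
L7 α=1/8: [181439/960, 16501/192, 841/20]
= [189, 86, 42]

(0,3) stack=L1,L3,L4,L5,L6; from [0,0,0]:
after L1 α=1/2: [1, 39, 117]
after L3 α=1/3: [30, 57, 410/3]
after L4 α=1/2: [209/2, 279/2, 1013/6]
after L5 α=1/4: [809/8, 1273/8, 1191/8]
after L6 α=1/2: [1865/16, 2289/16, 1271/16]
rounded: [117, 143, 79]

at x=1,y=3 over L1,L3,L4,L5,L6:
+L1 (α=1/3) → [155/3, 44, 242/3]
+L3 (α=1/2) → [695/6, 241/2, 719/6]
+L4 (α=2/5) → [227/2, 247/2, 175/2]
+L5 (α=0) → [227/2, 247/2, 175/2]
+L6 (α=2/7) → [1643/14, 293/2, 1655/14]
= [117, 146, 118]

at x=2,y=1 over L1,L3,L4,L5,L6:
L1 α=1/3: [65, 193/3, 30]
L3 α=3/5: [172/5, 1637/15, 81]
L4 α=3/4: [2647/20, 10187/60, 765/4]
L5 α=0: [2647/20, 10187/60, 765/4]
L6 α=2/5: [16901/100, 17827/100, 2767/20]
= [169, 178, 138]


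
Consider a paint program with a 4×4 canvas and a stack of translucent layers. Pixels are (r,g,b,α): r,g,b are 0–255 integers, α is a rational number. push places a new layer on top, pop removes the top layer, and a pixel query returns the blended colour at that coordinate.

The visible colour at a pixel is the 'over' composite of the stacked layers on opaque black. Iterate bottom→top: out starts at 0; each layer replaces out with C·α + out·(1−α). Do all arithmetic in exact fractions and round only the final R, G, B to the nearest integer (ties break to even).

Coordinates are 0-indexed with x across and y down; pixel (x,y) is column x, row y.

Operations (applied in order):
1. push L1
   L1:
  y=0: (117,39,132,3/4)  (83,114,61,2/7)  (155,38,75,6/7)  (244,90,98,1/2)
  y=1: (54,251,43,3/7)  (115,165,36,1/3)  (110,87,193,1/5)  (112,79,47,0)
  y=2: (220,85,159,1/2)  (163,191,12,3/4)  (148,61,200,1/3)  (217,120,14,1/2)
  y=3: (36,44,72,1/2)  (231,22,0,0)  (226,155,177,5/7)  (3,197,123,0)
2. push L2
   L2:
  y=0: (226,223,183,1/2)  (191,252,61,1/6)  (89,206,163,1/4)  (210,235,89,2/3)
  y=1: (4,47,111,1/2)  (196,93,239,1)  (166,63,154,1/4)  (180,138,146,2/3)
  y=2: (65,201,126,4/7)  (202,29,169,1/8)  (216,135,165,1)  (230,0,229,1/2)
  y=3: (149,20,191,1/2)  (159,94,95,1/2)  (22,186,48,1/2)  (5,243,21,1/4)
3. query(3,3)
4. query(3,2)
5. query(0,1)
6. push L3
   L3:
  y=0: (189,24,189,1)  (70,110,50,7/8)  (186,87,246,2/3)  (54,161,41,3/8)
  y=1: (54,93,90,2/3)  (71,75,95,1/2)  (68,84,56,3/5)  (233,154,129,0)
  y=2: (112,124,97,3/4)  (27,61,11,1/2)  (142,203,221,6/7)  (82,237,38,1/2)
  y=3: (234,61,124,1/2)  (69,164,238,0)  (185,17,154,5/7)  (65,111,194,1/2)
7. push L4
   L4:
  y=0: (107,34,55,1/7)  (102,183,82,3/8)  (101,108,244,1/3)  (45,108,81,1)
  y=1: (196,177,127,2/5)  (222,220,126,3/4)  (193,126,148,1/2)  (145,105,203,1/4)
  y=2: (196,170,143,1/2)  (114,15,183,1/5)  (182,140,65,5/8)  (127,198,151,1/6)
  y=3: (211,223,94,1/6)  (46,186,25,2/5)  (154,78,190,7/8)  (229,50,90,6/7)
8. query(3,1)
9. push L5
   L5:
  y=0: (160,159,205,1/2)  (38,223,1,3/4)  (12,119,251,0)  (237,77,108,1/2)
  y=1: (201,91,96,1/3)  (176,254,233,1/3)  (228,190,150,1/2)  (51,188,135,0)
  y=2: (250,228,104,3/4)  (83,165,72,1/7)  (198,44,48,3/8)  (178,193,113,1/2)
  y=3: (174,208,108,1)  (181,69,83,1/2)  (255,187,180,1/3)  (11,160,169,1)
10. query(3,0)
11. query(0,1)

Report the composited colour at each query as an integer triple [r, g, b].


query (3,3) [L1,L2] — begin 0,0,0
after L1 α=0: [0, 0, 0]
after L2 α=1/4: [5/4, 243/4, 21/4]
= [1, 61, 5]

query (3,2) [L1,L2] — begin 0,0,0
after L1 α=1/2: [217/2, 60, 7]
after L2 α=1/2: [677/4, 30, 118]
rounded: [169, 30, 118]

at x=0,y=1 over L1,L2:
L1 α=3/7: [162/7, 753/7, 129/7]
L2 α=1/2: [95/7, 541/7, 453/7]
→ [14, 77, 65]

query (3,1) [L1,L2,L3,L4] — begin 0,0,0
+L1 (α=0) → [0, 0, 0]
+L2 (α=2/3) → [120, 92, 292/3]
+L3 (α=0) → [120, 92, 292/3]
+L4 (α=1/4) → [505/4, 381/4, 495/4]
= [126, 95, 124]

at x=3,y=0 over L1,L2,L3,L4,L5:
L1 α=1/2: [122, 45, 49]
L2 α=2/3: [542/3, 515/3, 227/3]
L3 α=3/8: [799/6, 503/3, 188/3]
L4 α=1: [45, 108, 81]
L5 α=1/2: [141, 185/2, 189/2]
= [141, 92, 94]

at x=0,y=1 over L1,L2,L3,L4,L5:
L1 α=3/7: [162/7, 753/7, 129/7]
L2 α=1/2: [95/7, 541/7, 453/7]
L3 α=2/3: [851/21, 1843/21, 571/7]
L4 α=2/5: [719/7, 4321/35, 3491/35]
L5 α=1/3: [2845/21, 11827/105, 10342/105]
→ [135, 113, 98]


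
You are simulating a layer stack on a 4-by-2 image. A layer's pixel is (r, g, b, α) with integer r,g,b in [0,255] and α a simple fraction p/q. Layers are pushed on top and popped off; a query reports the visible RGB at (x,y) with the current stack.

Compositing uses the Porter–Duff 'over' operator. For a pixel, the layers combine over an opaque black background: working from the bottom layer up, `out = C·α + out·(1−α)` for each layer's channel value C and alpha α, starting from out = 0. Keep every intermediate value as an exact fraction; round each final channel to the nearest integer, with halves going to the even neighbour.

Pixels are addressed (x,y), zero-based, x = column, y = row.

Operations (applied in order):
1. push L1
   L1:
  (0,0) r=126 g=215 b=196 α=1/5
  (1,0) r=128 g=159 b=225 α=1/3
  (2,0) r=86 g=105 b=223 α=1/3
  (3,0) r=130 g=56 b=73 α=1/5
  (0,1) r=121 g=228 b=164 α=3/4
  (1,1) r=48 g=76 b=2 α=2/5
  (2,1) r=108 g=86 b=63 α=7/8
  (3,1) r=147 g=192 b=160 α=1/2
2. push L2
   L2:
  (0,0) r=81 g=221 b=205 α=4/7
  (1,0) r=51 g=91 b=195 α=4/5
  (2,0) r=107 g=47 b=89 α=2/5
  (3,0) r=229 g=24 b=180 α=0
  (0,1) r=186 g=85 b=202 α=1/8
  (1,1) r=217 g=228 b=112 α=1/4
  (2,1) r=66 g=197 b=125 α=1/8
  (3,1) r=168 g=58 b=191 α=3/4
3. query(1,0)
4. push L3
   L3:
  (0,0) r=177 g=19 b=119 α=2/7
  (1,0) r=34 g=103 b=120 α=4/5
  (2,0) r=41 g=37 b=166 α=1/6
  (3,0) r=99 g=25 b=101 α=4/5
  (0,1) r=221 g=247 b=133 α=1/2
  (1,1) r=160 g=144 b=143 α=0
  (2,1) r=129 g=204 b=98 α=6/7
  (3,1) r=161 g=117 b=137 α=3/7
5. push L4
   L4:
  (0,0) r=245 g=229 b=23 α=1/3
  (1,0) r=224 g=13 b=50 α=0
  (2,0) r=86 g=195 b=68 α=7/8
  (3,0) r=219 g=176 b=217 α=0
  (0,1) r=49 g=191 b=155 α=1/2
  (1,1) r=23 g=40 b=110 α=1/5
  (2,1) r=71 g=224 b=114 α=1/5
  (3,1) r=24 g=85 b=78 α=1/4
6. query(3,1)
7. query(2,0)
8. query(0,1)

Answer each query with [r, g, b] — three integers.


at x=1,y=0 over L1,L2:
L1 α=1/3: [128/3, 53, 75]
L2 α=4/5: [148/3, 417/5, 171]
= [49, 83, 171]

query (3,1) [L1,L2,L3,L4] — begin 0,0,0
L1 α=1/2: [147/2, 96, 80]
L2 α=3/4: [1155/8, 135/2, 653/4]
L3 α=3/7: [303/2, 621/7, 152]
L4 α=1/4: [957/8, 1229/14, 267/2]
rounded: [120, 88, 134]

query (2,0) [L1,L2,L3,L4] — begin 0,0,0
after L1 α=1/3: [86/3, 35, 223/3]
after L2 α=2/5: [60, 199/5, 401/5]
after L3 α=1/6: [341/6, 118/3, 189/2]
after L4 α=7/8: [3953/48, 4213/24, 1141/16]
→ [82, 176, 71]

at x=0,y=1 over L1,L2,L3,L4:
L1 α=3/4: [363/4, 171, 123]
L2 α=1/8: [3285/32, 641/4, 1063/8]
L3 α=1/2: [10357/64, 1629/8, 2127/16]
L4 α=1/2: [13493/128, 3157/16, 4607/32]
→ [105, 197, 144]
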